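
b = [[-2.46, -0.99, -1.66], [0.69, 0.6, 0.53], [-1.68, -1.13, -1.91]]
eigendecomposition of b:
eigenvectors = [[0.75,-0.66,-0.09], [-0.2,0.06,0.91], [0.62,0.75,-0.4]]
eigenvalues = [-3.57, -0.5, 0.3]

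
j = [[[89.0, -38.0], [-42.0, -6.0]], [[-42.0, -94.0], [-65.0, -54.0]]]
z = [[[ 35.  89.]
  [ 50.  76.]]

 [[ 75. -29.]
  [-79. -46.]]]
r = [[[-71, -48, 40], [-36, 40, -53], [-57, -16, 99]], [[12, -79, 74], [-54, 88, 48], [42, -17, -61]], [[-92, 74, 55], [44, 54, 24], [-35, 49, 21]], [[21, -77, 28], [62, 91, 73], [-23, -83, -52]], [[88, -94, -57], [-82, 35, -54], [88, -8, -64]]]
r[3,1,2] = 73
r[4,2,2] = -64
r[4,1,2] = -54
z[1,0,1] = -29.0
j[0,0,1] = -38.0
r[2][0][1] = 74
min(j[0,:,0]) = -42.0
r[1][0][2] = 74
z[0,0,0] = 35.0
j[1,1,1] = -54.0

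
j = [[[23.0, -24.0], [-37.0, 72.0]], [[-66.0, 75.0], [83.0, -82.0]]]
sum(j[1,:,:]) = 10.0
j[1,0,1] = 75.0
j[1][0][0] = -66.0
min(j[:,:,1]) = -82.0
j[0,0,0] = 23.0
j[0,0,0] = 23.0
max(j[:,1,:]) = 83.0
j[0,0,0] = 23.0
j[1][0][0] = -66.0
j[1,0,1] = 75.0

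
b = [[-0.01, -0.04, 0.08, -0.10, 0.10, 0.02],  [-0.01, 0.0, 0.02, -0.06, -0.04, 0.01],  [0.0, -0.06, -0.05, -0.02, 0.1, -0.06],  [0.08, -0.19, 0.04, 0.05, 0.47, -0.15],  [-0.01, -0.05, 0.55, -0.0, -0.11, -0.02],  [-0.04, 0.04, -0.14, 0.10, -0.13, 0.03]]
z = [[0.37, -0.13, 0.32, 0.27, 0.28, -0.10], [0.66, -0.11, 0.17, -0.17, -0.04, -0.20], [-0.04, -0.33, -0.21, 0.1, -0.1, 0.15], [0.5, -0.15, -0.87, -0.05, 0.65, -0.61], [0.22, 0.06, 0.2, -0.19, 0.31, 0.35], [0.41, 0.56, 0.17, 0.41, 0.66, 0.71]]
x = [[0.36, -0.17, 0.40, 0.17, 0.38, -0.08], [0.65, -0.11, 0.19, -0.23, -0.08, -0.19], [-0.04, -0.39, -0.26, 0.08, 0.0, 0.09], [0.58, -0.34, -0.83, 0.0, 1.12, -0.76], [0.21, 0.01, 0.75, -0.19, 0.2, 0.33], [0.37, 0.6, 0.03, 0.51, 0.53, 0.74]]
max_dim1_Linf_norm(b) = 0.55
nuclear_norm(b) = 1.44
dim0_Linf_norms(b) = [0.08, 0.19, 0.55, 0.1, 0.47, 0.15]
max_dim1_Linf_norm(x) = 1.12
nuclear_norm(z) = 4.72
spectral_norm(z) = 1.39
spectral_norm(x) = 1.79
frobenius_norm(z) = 2.23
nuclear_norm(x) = 5.39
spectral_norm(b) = 0.58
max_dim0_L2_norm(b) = 0.58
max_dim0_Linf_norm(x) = 1.12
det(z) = -0.08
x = z + b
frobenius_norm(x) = 2.58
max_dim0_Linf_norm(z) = 0.87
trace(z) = 1.02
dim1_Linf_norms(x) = [0.4, 0.65, 0.39, 1.12, 0.75, 0.74]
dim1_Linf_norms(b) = [0.1, 0.06, 0.1, 0.47, 0.55, 0.14]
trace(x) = 0.93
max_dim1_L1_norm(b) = 0.98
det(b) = 0.00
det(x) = -0.14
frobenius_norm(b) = 0.84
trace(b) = -0.09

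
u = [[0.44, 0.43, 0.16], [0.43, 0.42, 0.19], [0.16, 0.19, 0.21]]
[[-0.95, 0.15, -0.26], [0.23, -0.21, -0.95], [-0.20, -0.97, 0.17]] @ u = [[-0.4, -0.39, -0.18], [-0.14, -0.17, -0.2], [-0.48, -0.46, -0.18]]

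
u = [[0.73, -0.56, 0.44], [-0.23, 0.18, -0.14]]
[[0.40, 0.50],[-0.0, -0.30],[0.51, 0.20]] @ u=[[0.18, -0.13, 0.11],[0.07, -0.05, 0.04],[0.33, -0.25, 0.2]]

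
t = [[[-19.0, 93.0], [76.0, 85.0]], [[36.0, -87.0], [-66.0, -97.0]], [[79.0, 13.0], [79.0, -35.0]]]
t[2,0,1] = 13.0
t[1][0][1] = -87.0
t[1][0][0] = 36.0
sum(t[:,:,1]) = -28.0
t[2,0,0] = 79.0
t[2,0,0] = 79.0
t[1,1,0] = -66.0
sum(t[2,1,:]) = 44.0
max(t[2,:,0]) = 79.0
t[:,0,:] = [[-19.0, 93.0], [36.0, -87.0], [79.0, 13.0]]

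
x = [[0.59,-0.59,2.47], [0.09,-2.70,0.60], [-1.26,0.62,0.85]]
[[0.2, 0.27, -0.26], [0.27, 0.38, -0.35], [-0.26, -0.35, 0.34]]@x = [[0.47, -1.01, 0.44], [0.63, -1.40, 0.60], [-0.61, 1.31, -0.56]]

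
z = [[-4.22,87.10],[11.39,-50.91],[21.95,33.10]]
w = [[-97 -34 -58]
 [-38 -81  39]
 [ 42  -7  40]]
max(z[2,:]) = 33.1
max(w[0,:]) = -34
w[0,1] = -34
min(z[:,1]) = -50.91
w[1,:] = [-38, -81, 39]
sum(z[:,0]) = 29.12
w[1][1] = -81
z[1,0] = 11.39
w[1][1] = -81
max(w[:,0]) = 42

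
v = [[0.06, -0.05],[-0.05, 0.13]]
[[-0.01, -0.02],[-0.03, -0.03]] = v @ [[-0.58, -0.64], [-0.42, -0.46]]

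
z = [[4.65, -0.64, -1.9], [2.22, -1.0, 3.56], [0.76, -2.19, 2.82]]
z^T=[[4.65, 2.22, 0.76], [-0.64, -1.0, -2.19], [-1.90, 3.56, 2.82]]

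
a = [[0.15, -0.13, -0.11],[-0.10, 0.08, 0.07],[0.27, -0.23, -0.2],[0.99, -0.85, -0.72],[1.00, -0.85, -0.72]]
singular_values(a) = [2.17, 0.01, 0.0]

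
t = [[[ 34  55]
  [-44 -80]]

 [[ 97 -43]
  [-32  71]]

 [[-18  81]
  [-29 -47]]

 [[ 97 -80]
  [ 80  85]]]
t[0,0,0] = 34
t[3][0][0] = 97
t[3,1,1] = 85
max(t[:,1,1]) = 85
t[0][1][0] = -44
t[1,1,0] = -32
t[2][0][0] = -18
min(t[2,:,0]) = -29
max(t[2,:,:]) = 81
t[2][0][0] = -18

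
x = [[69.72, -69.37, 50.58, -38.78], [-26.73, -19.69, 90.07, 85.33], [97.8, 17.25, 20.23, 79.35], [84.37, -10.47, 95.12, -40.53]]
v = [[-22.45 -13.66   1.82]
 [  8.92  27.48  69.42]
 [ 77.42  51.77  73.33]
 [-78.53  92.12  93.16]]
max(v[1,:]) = 69.42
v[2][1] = 51.77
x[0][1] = -69.37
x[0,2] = 50.58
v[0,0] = -22.45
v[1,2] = 69.42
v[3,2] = 93.16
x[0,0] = 69.72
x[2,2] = 20.23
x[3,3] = -40.53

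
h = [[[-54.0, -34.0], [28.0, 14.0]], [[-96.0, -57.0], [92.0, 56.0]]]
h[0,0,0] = -54.0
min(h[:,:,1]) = -57.0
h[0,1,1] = 14.0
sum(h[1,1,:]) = 148.0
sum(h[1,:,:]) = -5.0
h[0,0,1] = -34.0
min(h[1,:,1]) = -57.0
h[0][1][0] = 28.0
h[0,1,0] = 28.0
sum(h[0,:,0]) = -26.0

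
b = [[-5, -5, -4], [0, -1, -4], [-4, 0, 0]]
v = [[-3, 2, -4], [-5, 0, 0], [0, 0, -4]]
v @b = [[31, 13, 4], [25, 25, 20], [16, 0, 0]]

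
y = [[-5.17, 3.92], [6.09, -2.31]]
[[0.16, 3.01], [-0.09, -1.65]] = y @ [[0.00, 0.04], [0.04, 0.82]]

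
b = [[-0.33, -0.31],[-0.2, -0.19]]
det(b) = 0.00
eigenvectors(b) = [[-0.85,0.69], [-0.52,-0.73]]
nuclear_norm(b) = 0.53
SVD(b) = [[-0.85,-0.52], [-0.52,0.85]] @ diag([0.5301870017619134, 0.0013202888748192114]) @ [[0.73, 0.69], [0.69, -0.73]]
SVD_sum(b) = [[-0.33,  -0.31], [-0.2,  -0.19]] + [[-0.00,0.00], [0.0,-0.00]]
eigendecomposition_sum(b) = [[-0.33, -0.31], [-0.2, -0.19]] + [[-0.0, 0.00], [0.0, -0.00]]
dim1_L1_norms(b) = [0.64, 0.39]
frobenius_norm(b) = 0.53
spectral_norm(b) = 0.53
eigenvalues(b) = [-0.52, -0.0]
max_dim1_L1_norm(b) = 0.64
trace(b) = -0.52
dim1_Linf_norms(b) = [0.33, 0.2]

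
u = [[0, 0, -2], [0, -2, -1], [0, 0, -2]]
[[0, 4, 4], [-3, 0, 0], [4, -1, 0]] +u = [[0, 4, 2], [-3, -2, -1], [4, -1, -2]]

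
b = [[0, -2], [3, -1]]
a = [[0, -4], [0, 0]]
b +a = [[0, -6], [3, -1]]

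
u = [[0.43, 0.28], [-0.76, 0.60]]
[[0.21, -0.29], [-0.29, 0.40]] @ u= [[0.31,-0.12], [-0.43,0.16]]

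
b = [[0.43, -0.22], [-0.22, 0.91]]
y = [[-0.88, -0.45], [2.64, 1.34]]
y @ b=[[-0.28,-0.22], [0.84,0.64]]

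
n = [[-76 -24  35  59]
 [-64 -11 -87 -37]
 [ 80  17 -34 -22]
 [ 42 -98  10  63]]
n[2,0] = 80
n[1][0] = -64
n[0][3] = 59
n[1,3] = -37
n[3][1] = -98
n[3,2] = 10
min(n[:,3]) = -37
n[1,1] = -11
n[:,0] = [-76, -64, 80, 42]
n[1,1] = -11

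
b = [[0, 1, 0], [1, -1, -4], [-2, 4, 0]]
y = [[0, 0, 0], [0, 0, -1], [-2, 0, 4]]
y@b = [[0, 0, 0], [2, -4, 0], [-8, 14, 0]]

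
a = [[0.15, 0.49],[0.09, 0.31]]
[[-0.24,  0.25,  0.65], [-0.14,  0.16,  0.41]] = a @ [[-1.3,0.26,-0.26],  [-0.09,0.44,1.41]]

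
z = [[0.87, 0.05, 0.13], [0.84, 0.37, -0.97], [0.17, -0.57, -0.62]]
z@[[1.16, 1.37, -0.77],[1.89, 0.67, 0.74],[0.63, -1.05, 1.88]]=[[1.19, 1.09, -0.39],[1.06, 2.42, -2.20],[-1.27, 0.5, -1.72]]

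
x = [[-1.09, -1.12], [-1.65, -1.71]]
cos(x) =[[0.25,  -0.78],[-1.15,  -0.19]]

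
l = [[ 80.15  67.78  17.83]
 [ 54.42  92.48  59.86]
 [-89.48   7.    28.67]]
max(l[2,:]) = 28.67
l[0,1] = 67.78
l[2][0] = -89.48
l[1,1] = 92.48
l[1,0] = 54.42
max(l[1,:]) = 92.48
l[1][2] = 59.86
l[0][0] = 80.15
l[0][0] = 80.15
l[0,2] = 17.83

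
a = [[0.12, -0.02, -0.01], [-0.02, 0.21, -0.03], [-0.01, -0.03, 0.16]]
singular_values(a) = [0.23, 0.15, 0.11]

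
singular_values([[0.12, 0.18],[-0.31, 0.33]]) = [0.46, 0.21]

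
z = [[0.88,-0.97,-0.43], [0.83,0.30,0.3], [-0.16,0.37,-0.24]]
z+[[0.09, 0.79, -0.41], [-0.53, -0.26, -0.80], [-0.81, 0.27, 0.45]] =[[0.97, -0.18, -0.84], [0.3, 0.04, -0.50], [-0.97, 0.64, 0.21]]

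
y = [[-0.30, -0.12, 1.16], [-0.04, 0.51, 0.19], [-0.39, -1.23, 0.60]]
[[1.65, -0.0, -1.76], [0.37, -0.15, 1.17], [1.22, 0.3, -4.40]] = y @ [[-2.72, 0.16, 1.28], [0.23, -0.29, 2.73], [0.74, 0.01, -0.90]]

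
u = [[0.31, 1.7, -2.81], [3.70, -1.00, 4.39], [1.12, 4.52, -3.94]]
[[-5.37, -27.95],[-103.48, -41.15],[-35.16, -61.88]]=u @ [[-24.76, -18.4], [-4.99, -4.72], [-3.84, 5.06]]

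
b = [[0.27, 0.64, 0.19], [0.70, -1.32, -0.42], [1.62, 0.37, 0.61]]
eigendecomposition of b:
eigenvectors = [[-0.17, -0.11, 0.33], [0.13, -0.29, -0.94], [-0.98, 0.95, -0.08]]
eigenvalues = [0.85, 0.32, -1.6]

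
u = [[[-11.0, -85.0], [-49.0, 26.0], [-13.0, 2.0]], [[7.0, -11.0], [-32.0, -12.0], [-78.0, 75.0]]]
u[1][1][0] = -32.0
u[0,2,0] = -13.0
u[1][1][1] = -12.0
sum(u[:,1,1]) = 14.0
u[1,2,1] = 75.0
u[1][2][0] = -78.0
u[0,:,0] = [-11.0, -49.0, -13.0]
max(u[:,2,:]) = 75.0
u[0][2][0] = -13.0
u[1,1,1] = -12.0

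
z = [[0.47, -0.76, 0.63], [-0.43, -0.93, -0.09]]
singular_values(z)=[1.26, 0.82]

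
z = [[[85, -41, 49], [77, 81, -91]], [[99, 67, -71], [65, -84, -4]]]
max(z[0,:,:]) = 85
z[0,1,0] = 77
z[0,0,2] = 49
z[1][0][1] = 67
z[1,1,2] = -4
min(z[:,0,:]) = -71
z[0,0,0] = 85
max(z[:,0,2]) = 49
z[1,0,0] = 99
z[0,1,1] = 81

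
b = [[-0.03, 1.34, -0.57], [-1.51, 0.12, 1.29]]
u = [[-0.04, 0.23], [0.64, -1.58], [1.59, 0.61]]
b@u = [[-0.05,-2.47], [2.19,0.25]]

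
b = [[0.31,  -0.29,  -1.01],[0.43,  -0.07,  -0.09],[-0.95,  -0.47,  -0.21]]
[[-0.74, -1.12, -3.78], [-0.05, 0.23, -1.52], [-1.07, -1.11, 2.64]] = b@[[0.22, 0.83, -3.03], [1.69, 0.09, -0.86], [0.31, 1.34, 3.06]]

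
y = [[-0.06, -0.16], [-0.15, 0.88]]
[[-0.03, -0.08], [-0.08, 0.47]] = y@[[0.55, -0.0], [-0.00, 0.53]]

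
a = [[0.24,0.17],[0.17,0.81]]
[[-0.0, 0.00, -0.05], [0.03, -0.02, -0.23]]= a @ [[-0.04, 0.04, -0.02], [0.05, -0.03, -0.28]]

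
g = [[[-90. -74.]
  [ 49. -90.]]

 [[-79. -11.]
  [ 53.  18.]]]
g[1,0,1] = -11.0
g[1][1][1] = 18.0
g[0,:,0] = [-90.0, 49.0]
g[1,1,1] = 18.0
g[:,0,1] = [-74.0, -11.0]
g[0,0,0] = -90.0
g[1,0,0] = -79.0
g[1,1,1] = 18.0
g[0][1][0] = 49.0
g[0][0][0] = -90.0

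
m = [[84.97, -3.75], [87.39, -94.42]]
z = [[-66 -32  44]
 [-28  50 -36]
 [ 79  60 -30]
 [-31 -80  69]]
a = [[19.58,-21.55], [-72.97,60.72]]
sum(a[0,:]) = -1.9700000000000024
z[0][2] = 44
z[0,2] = 44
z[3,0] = -31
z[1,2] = -36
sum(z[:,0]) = -46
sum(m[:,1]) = -98.17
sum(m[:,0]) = 172.36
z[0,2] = 44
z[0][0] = -66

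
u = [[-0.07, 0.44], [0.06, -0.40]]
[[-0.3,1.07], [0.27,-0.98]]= u @ [[0.83,3.93], [-0.55,3.05]]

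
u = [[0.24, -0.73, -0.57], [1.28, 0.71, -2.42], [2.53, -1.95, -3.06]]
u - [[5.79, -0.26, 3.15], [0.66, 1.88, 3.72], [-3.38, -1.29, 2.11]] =[[-5.55,-0.47,-3.72], [0.62,-1.17,-6.14], [5.91,-0.66,-5.17]]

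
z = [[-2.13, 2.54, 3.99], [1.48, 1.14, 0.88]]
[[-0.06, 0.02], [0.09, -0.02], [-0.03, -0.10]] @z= [[0.16, -0.13, -0.22], [-0.22, 0.21, 0.34], [-0.08, -0.19, -0.21]]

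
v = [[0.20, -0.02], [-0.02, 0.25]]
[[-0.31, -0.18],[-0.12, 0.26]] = v @ [[-1.59,-0.79], [-0.61,0.98]]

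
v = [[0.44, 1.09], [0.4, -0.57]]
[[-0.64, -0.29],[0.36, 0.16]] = v @ [[0.04,0.02], [-0.60,-0.27]]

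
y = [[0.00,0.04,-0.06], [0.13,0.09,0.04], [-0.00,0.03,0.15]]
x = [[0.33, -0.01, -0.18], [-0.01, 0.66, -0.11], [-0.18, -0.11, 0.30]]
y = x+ [[-0.33, 0.05, 0.12], [0.14, -0.57, 0.15], [0.18, 0.14, -0.15]]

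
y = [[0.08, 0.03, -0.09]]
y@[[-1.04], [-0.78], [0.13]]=[[-0.12]]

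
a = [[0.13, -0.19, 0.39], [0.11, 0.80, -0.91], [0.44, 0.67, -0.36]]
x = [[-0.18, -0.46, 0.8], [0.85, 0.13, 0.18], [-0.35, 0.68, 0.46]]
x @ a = [[0.28,0.20,0.06], [0.20,0.06,0.15], [0.23,0.92,-0.92]]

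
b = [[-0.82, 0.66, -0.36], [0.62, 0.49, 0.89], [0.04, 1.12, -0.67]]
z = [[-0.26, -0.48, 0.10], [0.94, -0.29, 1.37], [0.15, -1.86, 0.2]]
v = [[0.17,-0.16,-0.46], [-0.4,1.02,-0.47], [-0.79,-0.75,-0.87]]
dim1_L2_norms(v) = [0.52, 1.19, 1.39]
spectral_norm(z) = 2.08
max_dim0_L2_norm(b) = 1.39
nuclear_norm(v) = 3.04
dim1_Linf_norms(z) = [0.48, 1.37, 1.86]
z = v @ b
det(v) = -0.72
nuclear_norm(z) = 3.85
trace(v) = 0.32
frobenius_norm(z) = 2.58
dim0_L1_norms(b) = [1.48, 2.27, 1.92]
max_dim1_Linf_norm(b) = 1.12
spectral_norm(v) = 1.43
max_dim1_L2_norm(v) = 1.39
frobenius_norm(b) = 2.09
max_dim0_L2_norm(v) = 1.28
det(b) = 1.14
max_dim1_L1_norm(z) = 2.6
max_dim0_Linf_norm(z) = 1.86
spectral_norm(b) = 1.60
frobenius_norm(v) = 1.91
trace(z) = -0.35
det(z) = -0.83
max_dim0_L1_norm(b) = 2.27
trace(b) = -1.00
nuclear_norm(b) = 3.40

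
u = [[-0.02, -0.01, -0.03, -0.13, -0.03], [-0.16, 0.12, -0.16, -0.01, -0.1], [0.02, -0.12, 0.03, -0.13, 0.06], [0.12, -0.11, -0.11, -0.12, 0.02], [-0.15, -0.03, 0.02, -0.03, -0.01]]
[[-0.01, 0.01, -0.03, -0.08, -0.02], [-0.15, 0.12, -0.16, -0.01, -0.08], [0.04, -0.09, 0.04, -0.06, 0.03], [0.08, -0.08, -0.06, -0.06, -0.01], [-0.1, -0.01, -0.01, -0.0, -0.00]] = u@[[0.71, -0.05, 0.15, -0.08, 0.03], [-0.05, 0.83, -0.01, -0.13, -0.06], [0.15, -0.01, 0.74, -0.02, 0.19], [-0.08, -0.13, -0.02, 0.6, 0.04], [0.03, -0.06, 0.19, 0.04, 0.39]]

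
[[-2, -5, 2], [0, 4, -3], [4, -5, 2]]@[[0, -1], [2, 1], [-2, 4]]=[[-14, 5], [14, -8], [-14, -1]]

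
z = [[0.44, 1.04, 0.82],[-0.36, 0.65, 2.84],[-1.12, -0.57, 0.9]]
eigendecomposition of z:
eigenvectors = [[-0.66+0.00j, (0.33-0.36j), 0.33+0.36j], [0.68+0.00j, 0.74+0.00j, (0.74-0j)], [(-0.3+0j), (0.16+0.44j), 0.16-0.44j]]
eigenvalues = [(-0.26+0j), (1.12+1.87j), (1.12-1.87j)]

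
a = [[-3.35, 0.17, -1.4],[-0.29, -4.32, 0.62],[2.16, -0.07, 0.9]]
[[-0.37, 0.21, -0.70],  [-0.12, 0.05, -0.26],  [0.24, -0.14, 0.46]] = a@[[0.09, -0.08, 0.2], [0.03, -0.00, 0.05], [0.05, 0.04, 0.03]]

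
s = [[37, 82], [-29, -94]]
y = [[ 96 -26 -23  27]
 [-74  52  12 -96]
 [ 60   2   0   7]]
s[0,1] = 82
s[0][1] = 82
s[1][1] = -94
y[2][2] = 0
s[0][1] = 82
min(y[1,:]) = -96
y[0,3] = 27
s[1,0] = -29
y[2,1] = 2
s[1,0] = -29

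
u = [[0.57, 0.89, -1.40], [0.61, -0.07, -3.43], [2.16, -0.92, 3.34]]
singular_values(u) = [5.15, 2.13, 0.89]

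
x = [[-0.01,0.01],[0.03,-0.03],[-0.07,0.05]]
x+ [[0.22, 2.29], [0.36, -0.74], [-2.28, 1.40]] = [[0.21, 2.30], [0.39, -0.77], [-2.35, 1.45]]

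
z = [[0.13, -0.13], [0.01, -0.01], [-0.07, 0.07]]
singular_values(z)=[0.21, 0.0]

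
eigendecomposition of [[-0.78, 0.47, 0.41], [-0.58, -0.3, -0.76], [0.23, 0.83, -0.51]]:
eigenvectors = [[-0.83+0.00j,0.06+0.39j,0.06-0.39j], [(-0.09+0j),(-0.7+0j),-0.70-0.00j], [(0.55+0j),(-0.04+0.59j),-0.04-0.59j]]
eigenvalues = [(-1+0j), (-0.3+0.96j), (-0.3-0.96j)]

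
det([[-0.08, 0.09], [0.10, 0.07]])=-0.015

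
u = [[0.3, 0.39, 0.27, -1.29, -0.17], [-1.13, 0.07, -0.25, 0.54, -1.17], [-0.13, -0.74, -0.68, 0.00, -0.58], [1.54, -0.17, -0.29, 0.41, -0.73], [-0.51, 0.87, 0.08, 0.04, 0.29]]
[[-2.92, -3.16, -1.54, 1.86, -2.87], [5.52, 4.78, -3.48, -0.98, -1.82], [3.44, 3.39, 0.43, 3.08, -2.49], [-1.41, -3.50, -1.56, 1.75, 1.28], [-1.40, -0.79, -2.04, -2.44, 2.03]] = u@[[-2.45, -3.22, -0.0, 0.82, 1.16], [-2.44, -2.55, -3.28, -1.82, 2.29], [-0.32, -1.14, 0.69, -2.19, -0.77], [1.14, 0.76, 0.0, -2.18, 2.76], [-1.90, -0.53, 2.63, -0.6, 2.01]]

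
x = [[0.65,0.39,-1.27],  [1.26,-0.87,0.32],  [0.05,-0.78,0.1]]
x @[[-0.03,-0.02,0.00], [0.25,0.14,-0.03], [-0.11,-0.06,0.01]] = [[0.22,0.12,-0.02], [-0.29,-0.17,0.03], [-0.21,-0.12,0.02]]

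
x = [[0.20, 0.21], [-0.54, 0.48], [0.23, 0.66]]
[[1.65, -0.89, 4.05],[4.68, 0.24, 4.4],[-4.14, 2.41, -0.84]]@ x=[[1.74,  2.59],[1.82,  4.0],[-2.32,  -0.27]]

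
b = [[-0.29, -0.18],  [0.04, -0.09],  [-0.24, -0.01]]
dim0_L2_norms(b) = [0.38, 0.2]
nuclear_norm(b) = 0.55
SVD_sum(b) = [[-0.31, -0.13],[0.00, 0.0],[-0.21, -0.09]] + [[0.02, -0.05], [0.04, -0.09], [-0.03, 0.08]]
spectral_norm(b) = 0.41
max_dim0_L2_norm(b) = 0.38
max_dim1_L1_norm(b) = 0.47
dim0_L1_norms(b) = [0.57, 0.28]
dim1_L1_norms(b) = [0.47, 0.13, 0.25]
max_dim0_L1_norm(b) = 0.57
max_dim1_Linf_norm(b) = 0.29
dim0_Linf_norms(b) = [0.29, 0.18]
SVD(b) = [[-0.83, -0.40],  [0.01, -0.70],  [-0.56, 0.59]] @ diag([0.405367490324373, 0.1399185398298572]) @ [[0.92, 0.38], [-0.38, 0.92]]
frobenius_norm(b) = 0.43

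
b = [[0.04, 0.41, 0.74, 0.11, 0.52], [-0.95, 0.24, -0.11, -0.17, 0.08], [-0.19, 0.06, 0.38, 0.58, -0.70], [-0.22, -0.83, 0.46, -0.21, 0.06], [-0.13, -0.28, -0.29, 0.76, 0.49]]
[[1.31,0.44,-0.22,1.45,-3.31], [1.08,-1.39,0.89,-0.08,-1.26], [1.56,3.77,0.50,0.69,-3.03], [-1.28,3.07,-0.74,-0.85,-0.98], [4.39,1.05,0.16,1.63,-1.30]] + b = [[1.35, 0.85, 0.52, 1.56, -2.79], [0.13, -1.15, 0.78, -0.25, -1.18], [1.37, 3.83, 0.88, 1.27, -3.73], [-1.5, 2.24, -0.28, -1.06, -0.92], [4.26, 0.77, -0.13, 2.39, -0.81]]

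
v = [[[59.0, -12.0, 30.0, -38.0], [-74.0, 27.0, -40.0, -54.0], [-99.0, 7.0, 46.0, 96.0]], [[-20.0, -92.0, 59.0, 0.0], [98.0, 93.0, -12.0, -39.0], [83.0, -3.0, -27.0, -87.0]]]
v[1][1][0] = 98.0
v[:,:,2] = [[30.0, -40.0, 46.0], [59.0, -12.0, -27.0]]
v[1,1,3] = -39.0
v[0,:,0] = [59.0, -74.0, -99.0]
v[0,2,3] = 96.0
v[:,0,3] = [-38.0, 0.0]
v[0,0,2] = 30.0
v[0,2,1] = 7.0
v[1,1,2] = -12.0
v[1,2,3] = -87.0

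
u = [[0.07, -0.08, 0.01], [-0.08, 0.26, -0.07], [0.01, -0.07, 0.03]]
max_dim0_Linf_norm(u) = 0.26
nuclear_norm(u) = 0.36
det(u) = 0.00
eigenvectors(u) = [[0.32, -0.90, 0.29], [-0.92, -0.22, 0.34], [0.24, 0.37, 0.9]]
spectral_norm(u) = 0.31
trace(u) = 0.36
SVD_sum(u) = [[0.03,  -0.09,  0.02],[-0.09,  0.26,  -0.07],[0.02,  -0.07,  0.02]] + [[0.04, 0.01, -0.02], [0.01, 0.00, -0.0], [-0.02, -0.0, 0.01]] + [[0.0, 0.0, 0.00], [0.00, 0.00, 0.00], [0.00, 0.00, 0.01]]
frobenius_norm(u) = 0.31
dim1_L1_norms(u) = [0.16, 0.41, 0.11]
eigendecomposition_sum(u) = [[0.03, -0.09, 0.02], [-0.09, 0.26, -0.07], [0.02, -0.07, 0.02]] + [[0.04, 0.01, -0.02], [0.01, 0.00, -0.00], [-0.02, -0.00, 0.01]] + [[0.00,0.0,0.00], [0.0,0.00,0.00], [0.00,0.0,0.01]]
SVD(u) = [[-0.32, -0.9, 0.29],  [0.92, -0.22, 0.34],  [-0.24, 0.37, 0.9]] @ diag([0.3065559897603186, 0.046663093691203326, 0.0067809165484780595]) @ [[-0.32, 0.92, -0.24], [-0.9, -0.22, 0.37], [0.29, 0.34, 0.90]]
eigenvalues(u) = [0.31, 0.05, 0.01]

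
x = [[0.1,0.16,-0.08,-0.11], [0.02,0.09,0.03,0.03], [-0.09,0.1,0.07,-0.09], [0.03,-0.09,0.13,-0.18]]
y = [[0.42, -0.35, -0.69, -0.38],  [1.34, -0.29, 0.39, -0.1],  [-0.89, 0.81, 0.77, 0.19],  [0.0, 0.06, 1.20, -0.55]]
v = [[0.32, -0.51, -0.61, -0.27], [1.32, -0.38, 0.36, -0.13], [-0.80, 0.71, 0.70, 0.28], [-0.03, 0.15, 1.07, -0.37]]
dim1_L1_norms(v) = [1.71, 2.19, 2.49, 1.62]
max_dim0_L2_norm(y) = 1.66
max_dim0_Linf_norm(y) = 1.34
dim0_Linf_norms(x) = [0.1, 0.16, 0.13, 0.18]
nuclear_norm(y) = 4.39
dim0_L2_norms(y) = [1.66, 0.93, 1.63, 0.7]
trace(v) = 0.27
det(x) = 0.00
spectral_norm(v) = 1.90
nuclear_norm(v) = 3.82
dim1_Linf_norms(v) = [0.61, 1.32, 0.8, 1.07]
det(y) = 0.45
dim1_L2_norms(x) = [0.23, 0.1, 0.18, 0.24]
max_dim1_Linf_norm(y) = 1.34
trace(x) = 0.08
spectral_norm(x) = 0.25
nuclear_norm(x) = 0.72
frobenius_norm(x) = 0.39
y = x + v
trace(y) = 0.35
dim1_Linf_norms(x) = [0.16, 0.09, 0.1, 0.18]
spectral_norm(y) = 1.98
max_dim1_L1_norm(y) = 2.66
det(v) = 0.00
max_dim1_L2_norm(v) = 1.43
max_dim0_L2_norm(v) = 1.58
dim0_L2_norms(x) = [0.14, 0.23, 0.17, 0.23]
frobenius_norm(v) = 2.42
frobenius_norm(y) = 2.60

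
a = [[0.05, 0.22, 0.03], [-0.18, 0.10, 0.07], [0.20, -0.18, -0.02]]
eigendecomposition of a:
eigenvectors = [[-0.26+0.43j, -0.26-0.43j, (0.35+0j)], [(-0.47-0.29j), (-0.47+0.29j), -0.09+0.00j], [(0.66+0j), (0.66-0j), (0.93+0j)]]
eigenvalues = [(0.03+0.21j), (0.03-0.21j), (0.07+0j)]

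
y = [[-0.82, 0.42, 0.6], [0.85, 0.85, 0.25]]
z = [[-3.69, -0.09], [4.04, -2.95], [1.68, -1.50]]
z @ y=[[2.95, -1.63, -2.24],[-5.82, -0.81, 1.69],[-2.65, -0.57, 0.63]]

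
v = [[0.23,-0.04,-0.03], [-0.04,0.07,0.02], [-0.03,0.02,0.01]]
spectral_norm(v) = 0.24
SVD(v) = [[-0.96, -0.26, 0.09], [0.24, -0.94, -0.24], [0.14, -0.21, 0.97]] @ diag([0.24433378393376826, 0.06320559609697167, 0.0024606199692600544]) @ [[-0.96, 0.24, 0.14], [-0.26, -0.94, -0.21], [0.09, -0.24, 0.97]]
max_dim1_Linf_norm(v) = 0.23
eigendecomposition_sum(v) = [[0.23, -0.06, -0.03], [-0.06, 0.01, 0.01], [-0.03, 0.01, 0.01]] + [[0.0, 0.02, 0.0], [0.02, 0.06, 0.01], [0.0, 0.01, 0.0]] + [[0.0, -0.0, 0.00], [-0.00, 0.00, -0.00], [0.0, -0.00, 0.00]]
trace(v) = 0.31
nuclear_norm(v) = 0.31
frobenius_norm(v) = 0.25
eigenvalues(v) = [0.24, 0.06, 0.0]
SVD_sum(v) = [[0.23, -0.06, -0.03], [-0.06, 0.01, 0.01], [-0.03, 0.01, 0.01]] + [[0.00, 0.02, 0.00], [0.02, 0.06, 0.01], [0.0, 0.01, 0.00]] + [[0.0, -0.00, 0.00], [-0.00, 0.00, -0.0], [0.00, -0.00, 0.00]]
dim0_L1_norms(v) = [0.3, 0.13, 0.06]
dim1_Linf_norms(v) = [0.23, 0.07, 0.03]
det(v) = 0.00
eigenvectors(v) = [[0.96, -0.26, 0.09],[-0.24, -0.94, -0.24],[-0.14, -0.21, 0.97]]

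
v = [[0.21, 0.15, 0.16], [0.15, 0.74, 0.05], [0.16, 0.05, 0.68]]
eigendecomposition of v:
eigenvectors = [[-0.94, 0.32, 0.08], [0.21, 0.76, -0.61], [0.26, 0.56, 0.79]]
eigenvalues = [0.13, 0.84, 0.66]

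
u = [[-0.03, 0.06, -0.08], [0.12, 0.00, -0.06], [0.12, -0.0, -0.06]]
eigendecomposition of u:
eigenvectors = [[(0.08+0.26j), (0.08-0.26j), -0.26+0.00j], [(0.68+0j), (0.68-0j), -0.82+0.00j], [0.68+0.00j, 0.68-0.00j, (-0.52+0j)]]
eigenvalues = [(-0.04+0.05j), (-0.04-0.05j), 0j]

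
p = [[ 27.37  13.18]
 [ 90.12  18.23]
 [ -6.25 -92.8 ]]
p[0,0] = 27.37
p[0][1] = 13.18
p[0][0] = 27.37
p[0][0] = 27.37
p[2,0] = -6.25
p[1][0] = 90.12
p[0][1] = 13.18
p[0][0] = 27.37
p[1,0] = 90.12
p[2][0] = -6.25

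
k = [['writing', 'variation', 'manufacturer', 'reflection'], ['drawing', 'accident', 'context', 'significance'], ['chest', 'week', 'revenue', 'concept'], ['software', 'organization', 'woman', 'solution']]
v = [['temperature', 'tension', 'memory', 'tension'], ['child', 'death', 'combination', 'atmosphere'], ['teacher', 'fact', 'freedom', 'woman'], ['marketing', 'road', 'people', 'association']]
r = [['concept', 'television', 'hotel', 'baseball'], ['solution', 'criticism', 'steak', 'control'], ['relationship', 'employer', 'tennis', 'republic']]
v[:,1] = ['tension', 'death', 'fact', 'road']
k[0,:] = ['writing', 'variation', 'manufacturer', 'reflection']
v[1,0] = 'child'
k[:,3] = ['reflection', 'significance', 'concept', 'solution']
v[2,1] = 'fact'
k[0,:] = ['writing', 'variation', 'manufacturer', 'reflection']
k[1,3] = 'significance'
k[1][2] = 'context'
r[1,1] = 'criticism'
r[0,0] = 'concept'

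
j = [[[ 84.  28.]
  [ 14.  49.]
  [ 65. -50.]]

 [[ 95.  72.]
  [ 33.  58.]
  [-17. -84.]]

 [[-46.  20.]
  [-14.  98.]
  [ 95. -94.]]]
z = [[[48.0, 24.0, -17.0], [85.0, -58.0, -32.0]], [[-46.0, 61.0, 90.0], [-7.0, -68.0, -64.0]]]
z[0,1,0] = 85.0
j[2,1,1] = 98.0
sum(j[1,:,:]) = 157.0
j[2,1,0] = -14.0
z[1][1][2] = -64.0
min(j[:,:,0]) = -46.0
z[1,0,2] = 90.0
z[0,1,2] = -32.0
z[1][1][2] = -64.0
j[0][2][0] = 65.0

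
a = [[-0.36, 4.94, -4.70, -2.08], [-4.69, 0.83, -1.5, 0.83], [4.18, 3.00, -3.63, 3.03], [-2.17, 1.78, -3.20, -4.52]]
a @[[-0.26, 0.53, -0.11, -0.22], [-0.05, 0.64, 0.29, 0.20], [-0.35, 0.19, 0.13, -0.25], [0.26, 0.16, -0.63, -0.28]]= [[0.95, 1.74, 2.17, 2.82], [1.92, -2.11, 0.04, 1.34], [0.82, 3.93, -1.97, -0.26], [0.42, -1.34, 3.19, 2.9]]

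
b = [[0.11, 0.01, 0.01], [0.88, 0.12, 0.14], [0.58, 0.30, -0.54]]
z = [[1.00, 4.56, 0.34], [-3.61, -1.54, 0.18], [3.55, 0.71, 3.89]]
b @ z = [[0.11, 0.49, 0.08], [0.94, 3.93, 0.87], [-2.42, 1.80, -1.85]]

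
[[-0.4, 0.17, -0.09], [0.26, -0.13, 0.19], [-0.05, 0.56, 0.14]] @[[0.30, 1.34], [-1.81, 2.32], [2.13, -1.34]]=[[-0.62, -0.02],[0.72, -0.21],[-0.73, 1.04]]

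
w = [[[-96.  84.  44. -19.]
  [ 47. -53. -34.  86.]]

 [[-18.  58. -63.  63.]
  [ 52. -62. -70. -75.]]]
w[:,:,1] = [[84.0, -53.0], [58.0, -62.0]]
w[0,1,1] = -53.0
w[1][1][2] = -70.0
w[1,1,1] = -62.0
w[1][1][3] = -75.0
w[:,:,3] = [[-19.0, 86.0], [63.0, -75.0]]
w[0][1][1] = -53.0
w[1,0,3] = 63.0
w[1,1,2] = -70.0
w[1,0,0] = -18.0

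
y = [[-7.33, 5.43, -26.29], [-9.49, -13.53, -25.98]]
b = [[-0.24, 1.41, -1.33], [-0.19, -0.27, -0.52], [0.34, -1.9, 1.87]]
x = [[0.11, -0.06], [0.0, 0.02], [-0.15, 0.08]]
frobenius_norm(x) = 0.21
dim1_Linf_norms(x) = [0.11, 0.02, 0.15]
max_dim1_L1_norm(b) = 4.11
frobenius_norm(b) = 3.38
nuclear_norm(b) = 3.92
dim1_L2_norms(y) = [27.83, 30.79]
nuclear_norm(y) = 52.61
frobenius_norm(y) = 41.50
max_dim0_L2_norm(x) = 0.19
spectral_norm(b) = 3.33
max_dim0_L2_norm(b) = 2.38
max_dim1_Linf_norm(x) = 0.15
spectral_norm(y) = 39.32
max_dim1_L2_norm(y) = 30.79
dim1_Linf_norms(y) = [26.29, 25.98]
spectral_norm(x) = 0.21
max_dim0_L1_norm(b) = 3.72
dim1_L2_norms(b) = [1.95, 0.62, 2.69]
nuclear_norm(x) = 0.23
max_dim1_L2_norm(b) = 2.69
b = x @ y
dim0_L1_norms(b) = [0.77, 3.58, 3.72]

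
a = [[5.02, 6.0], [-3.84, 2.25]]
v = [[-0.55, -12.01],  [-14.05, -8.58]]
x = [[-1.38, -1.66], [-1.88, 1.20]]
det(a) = 34.34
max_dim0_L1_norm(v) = 20.59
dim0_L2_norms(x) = [2.33, 2.05]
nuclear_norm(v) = 27.27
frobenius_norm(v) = 20.39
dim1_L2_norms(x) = [2.16, 2.23]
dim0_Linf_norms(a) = [5.02, 6.0]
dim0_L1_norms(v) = [14.6, 20.59]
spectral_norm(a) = 7.87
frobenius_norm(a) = 9.00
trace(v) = -9.13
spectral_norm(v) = 18.31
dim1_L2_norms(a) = [7.82, 4.45]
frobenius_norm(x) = 3.10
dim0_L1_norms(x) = [3.26, 2.86]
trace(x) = -0.18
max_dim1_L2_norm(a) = 7.82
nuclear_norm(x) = 4.38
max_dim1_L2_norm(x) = 2.23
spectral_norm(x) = 2.33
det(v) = -164.02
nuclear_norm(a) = 12.23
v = x @ a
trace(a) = 7.27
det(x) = -4.78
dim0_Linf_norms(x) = [1.88, 1.66]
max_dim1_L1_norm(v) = 22.63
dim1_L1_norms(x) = [3.04, 3.08]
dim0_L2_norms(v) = [14.06, 14.76]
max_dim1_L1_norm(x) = 3.08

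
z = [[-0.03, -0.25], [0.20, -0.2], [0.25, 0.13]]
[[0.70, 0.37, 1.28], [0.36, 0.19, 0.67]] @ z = [[0.37, -0.08], [0.19, -0.04]]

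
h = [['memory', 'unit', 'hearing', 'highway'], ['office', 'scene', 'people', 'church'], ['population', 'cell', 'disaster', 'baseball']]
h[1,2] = 'people'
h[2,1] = 'cell'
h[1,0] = 'office'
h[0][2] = 'hearing'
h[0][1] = 'unit'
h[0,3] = 'highway'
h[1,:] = ['office', 'scene', 'people', 'church']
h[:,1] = ['unit', 'scene', 'cell']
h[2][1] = 'cell'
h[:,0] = ['memory', 'office', 'population']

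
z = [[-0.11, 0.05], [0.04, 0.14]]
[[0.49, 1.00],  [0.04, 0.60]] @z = [[-0.01,  0.16], [0.02,  0.09]]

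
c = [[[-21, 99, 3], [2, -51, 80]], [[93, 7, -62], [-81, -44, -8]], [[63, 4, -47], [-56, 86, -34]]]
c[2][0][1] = 4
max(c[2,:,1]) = 86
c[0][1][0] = 2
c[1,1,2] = -8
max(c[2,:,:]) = 86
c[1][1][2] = -8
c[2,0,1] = 4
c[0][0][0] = -21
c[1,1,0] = -81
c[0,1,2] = 80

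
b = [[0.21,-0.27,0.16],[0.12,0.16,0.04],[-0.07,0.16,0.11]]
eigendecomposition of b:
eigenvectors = [[(0.79+0j), 0.79-0.00j, (-0.07+0j)], [(-0-0.42j), (-0+0.42j), (0.51+0j)], [(-0.38+0.24j), -0.38-0.24j, 0.86+0.00j]]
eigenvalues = [(0.13+0.19j), (0.13-0.19j), (0.21+0j)]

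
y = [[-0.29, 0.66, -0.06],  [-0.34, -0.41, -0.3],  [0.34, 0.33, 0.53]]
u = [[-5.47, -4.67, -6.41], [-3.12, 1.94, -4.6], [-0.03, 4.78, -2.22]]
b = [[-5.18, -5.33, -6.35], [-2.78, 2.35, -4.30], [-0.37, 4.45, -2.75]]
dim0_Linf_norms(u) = [5.47, 4.78, 6.41]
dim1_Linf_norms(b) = [6.35, 4.3, 4.45]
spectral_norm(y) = 0.96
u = y + b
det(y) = 0.08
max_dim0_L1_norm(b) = 13.4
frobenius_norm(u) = 12.46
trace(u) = -5.75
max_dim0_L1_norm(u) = 13.23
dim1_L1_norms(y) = [1.01, 1.05, 1.2]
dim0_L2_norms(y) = [0.56, 0.84, 0.61]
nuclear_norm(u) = 17.60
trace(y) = -0.17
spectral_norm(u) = 10.55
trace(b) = -5.58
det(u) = 30.21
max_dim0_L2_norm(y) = 0.84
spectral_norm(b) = 10.35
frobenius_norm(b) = 12.44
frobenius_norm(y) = 1.18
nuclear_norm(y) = 1.77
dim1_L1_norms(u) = [16.55, 9.66, 7.03]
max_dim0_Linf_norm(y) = 0.66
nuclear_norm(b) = 17.79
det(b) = 39.66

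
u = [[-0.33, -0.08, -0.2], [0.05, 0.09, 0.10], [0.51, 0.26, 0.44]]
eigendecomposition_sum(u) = [[-0.10,-0.09,-0.12], [0.09,0.09,0.12], [0.29,0.27,0.36]] + [[-0.23,  0.01,  -0.08], [-0.04,  0.0,  -0.01], [0.22,  -0.01,  0.07]] + [[-0.00, 0.00, -0.00], [-0.00, 0.00, -0.00], [0.00, -0.00, 0.0]]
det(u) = -0.00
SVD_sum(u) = [[-0.28, -0.13, -0.23], [0.09, 0.04, 0.07], [0.53, 0.24, 0.43]] + [[-0.05, 0.05, 0.03], [-0.04, 0.05, 0.03], [-0.02, 0.02, 0.01]] + [[-0.0,-0.00,0.00], [0.0,0.00,-0.00], [-0.0,-0.00,0.00]]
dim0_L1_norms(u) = [0.89, 0.43, 0.74]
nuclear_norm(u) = 0.94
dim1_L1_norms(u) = [0.61, 0.24, 1.21]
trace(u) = 0.20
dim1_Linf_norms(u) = [0.33, 0.1, 0.51]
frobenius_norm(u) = 0.83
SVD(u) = [[-0.47, -0.71, 0.53], [0.15, -0.65, -0.74], [0.87, -0.27, 0.41]] @ diag([0.8283512776284094, 0.1050109071163604, 0.002621113881708309]) @ [[0.73, 0.34, 0.59], [0.62, -0.68, -0.39], [-0.27, -0.65, 0.71]]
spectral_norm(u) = 0.83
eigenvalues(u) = [0.35, -0.16, 0.0]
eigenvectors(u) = [[0.3, -0.73, -0.26],[-0.29, -0.13, -0.66],[-0.91, 0.67, 0.70]]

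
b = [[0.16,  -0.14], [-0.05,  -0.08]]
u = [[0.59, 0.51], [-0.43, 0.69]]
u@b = [[0.07, -0.12], [-0.1, 0.01]]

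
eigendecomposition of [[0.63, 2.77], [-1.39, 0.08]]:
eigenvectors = [[0.82+0.00j, (0.82-0j)], [(-0.08+0.57j), -0.08-0.57j]]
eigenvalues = [(0.36+1.94j), (0.36-1.94j)]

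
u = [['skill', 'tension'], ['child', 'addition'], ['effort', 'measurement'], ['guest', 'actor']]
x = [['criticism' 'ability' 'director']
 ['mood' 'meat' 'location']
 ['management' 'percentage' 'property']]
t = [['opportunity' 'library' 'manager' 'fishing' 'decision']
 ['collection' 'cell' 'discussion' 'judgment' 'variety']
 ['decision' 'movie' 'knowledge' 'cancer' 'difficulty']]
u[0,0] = 'skill'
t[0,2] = 'manager'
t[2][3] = 'cancer'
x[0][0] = 'criticism'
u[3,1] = 'actor'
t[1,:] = ['collection', 'cell', 'discussion', 'judgment', 'variety']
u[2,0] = 'effort'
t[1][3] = 'judgment'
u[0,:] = ['skill', 'tension']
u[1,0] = 'child'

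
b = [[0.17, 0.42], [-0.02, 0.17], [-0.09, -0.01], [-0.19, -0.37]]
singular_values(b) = [0.63, 0.12]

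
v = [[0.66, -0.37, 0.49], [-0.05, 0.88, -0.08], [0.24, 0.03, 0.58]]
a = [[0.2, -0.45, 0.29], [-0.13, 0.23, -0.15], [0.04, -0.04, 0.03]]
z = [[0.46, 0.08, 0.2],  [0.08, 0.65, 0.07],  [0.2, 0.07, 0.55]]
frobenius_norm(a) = 0.65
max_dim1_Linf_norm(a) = 0.45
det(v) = 0.23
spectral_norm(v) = 1.15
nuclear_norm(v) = 2.18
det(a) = -0.00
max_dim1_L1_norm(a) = 0.94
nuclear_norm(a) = 0.68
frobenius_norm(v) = 1.41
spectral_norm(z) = 0.79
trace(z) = 1.66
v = a + z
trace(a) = 0.46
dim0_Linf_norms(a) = [0.2, 0.45, 0.29]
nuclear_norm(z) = 1.66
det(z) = 0.13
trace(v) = 2.12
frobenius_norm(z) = 1.02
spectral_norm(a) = 0.65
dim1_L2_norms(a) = [0.57, 0.3, 0.06]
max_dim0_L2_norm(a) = 0.51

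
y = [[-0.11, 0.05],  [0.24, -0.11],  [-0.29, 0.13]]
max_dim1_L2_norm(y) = 0.32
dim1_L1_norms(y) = [0.16, 0.35, 0.42]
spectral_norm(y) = 0.43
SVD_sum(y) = [[-0.11,0.05],[0.24,-0.11],[-0.29,0.13]] + [[0.00, 0.00], [-0.0, -0.00], [-0.00, -0.0]]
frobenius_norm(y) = 0.43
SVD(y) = [[-0.28, 0.12], [0.61, -0.74], [-0.74, -0.66]] @ diag([0.43046147999672063, 0.0017071142413034248]) @ [[0.91, -0.41],[0.41, 0.91]]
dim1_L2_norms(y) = [0.12, 0.26, 0.32]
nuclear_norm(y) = 0.43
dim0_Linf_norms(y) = [0.29, 0.13]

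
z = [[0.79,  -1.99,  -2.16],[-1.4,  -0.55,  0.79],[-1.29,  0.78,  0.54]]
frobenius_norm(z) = 3.83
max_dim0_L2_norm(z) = 2.36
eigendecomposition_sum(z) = [[1.56, -1.17, -1.62], [-0.79, 0.6, 0.83], [-0.99, 0.75, 1.03]] + [[-0.69,-0.94,-0.33], [-0.72,-0.98,-0.34], [-0.14,-0.20,-0.07]] + [[-0.08, 0.12, -0.21], [0.11, -0.17, 0.3], [-0.15, 0.23, -0.42]]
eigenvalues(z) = [3.18, -1.74, -0.67]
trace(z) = 0.78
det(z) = 3.69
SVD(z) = [[-0.87, -0.40, 0.28], [0.26, -0.86, -0.43], [0.42, -0.31, 0.86]] @ diag([3.397220236835769, 1.6509914623678164, 0.658499699029615]) @ [[-0.47, 0.56, 0.68], [0.78, 0.63, 0.01], [-0.42, 0.54, -0.73]]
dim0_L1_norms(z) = [3.48, 3.32, 3.49]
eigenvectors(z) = [[-0.77, 0.69, 0.38], [0.39, 0.71, -0.54], [0.49, 0.14, 0.75]]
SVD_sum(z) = [[1.38, -1.67, -2.02], [-0.41, 0.50, 0.60], [-0.66, 0.8, 0.96]] + [[-0.52, -0.42, -0.01], [-1.11, -0.89, -0.02], [-0.39, -0.32, -0.01]] + [[-0.08, 0.1, -0.13], [0.12, -0.15, 0.21], [-0.24, 0.30, -0.41]]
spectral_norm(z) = 3.40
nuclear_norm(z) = 5.71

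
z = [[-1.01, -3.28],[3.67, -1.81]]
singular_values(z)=[4.2, 3.31]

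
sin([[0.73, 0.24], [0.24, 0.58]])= [[0.65, 0.19],  [0.19, 0.53]]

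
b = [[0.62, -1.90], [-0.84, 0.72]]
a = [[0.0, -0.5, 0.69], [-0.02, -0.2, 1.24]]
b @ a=[[0.04, 0.07, -1.93],[-0.01, 0.28, 0.31]]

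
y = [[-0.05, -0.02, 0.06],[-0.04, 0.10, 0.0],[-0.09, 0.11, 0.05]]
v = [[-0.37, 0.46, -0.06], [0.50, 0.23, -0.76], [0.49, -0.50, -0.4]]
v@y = [[0.01, 0.05, -0.03], [0.03, -0.07, -0.01], [0.03, -0.1, 0.01]]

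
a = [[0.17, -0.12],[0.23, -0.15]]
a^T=[[0.17, 0.23], [-0.12, -0.15]]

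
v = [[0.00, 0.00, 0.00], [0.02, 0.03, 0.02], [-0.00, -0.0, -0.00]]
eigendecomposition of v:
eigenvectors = [[0.00, 0.83, 0.00], [1.0, -0.55, -0.55], [0.00, 0.0, 0.83]]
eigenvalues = [0.03, 0.0, -0.0]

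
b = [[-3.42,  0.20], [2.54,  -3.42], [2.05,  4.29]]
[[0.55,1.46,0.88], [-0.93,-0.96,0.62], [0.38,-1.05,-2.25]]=b @ [[-0.15, -0.43, -0.28], [0.16, -0.04, -0.39]]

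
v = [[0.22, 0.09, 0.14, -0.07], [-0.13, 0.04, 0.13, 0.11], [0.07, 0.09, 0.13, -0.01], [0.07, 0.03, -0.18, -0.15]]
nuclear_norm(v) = 0.73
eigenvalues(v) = [(-0.17+0j), 0j, (0.2+0.01j), (0.2-0.01j)]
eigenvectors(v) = [[(-0.22+0j),  0.33+0.00j,  (-0.84+0j),  (-0.84-0j)], [(0.4+0j),  0.42+0.00j,  0.49-0.06j,  0.49+0.06j], [(-0.1+0j),  (-0.42+0j),  -0.22-0.04j,  (-0.22+0.04j)], [-0.89+0.00j,  (0.73+0j),  (-0.02+0.01j),  (-0.02-0.01j)]]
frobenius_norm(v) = 0.47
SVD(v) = [[-0.6, 0.64, 0.17, -0.46], [0.56, 0.33, -0.59, -0.48], [-0.15, 0.50, -0.45, 0.73], [-0.56, -0.48, -0.65, -0.18]] @ diag([0.32897576059694866, 0.3229236124602272, 0.0818174636275659, 0.0010918337090178676]) @ [[-0.77, -0.19, 0.21, 0.57],[0.3, 0.31, 0.88, 0.18],[0.45, -0.83, 0.08, 0.31],[-0.33, -0.42, 0.42, -0.74]]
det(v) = -0.00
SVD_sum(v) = [[0.15, 0.04, -0.04, -0.11], [-0.14, -0.03, 0.04, 0.10], [0.04, 0.01, -0.01, -0.03], [0.14, 0.03, -0.04, -0.1]] + [[0.06, 0.06, 0.18, 0.04],[0.03, 0.03, 0.10, 0.02],[0.05, 0.05, 0.14, 0.03],[-0.05, -0.05, -0.14, -0.03]] + [[0.01, -0.01, 0.0, 0.0],[-0.02, 0.04, -0.0, -0.01],[-0.02, 0.03, -0.0, -0.01],[-0.02, 0.04, -0.00, -0.02]] + [[0.0, 0.0, -0.0, 0.00], [0.00, 0.00, -0.00, 0.0], [-0.0, -0.00, 0.0, -0.00], [0.00, 0.0, -0.0, 0.00]]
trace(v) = 0.24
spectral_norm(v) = 0.33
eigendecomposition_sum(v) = [[(0.02-0j), (0.01-0j), -0.04-0.00j, -0.04-0.00j], [-0.03+0.00j, -0.02+0.00j, 0.06+0.00j, (0.06+0j)], [0.01-0.00j, (0.01-0j), (-0.02-0j), (-0.02-0j)], [(0.07-0j), 0.05-0.00j, (-0.14-0j), (-0.14-0j)]] + [[0.00+0.00j,0.00-0.00j,-0.00-0.00j,-0j], [0.00+0.00j,0.00-0.00j,-0.00-0.00j,-0j], [-0.00+0.00j,-0.00+0.00j,0.00+0.00j,-0.00+0.00j], [0j,-0j,(-0-0j),-0j]] + [[0.10-0.12j, (0.04-0.73j), 0.09-1.14j, (-0.02-0.17j)], [-0.05+0.08j, (0.03+0.43j), 0.03+0.66j, (0.02+0.1j)], [(0.03-0.03j), 0.04-0.19j, 0.07-0.29j, 0.00-0.04j], [-0.00-0.00j, (-0.01-0.01j), (-0.02-0.02j), (-0-0j)]] + [[0.10+0.12j, 0.04+0.73j, 0.09+1.14j, (-0.02+0.17j)], [(-0.05-0.08j), (0.03-0.43j), (0.03-0.66j), 0.02-0.10j], [0.03+0.03j, (0.04+0.19j), 0.07+0.29j, 0.00+0.04j], [-0.00+0.00j, (-0.01+0.01j), (-0.02+0.02j), (-0+0j)]]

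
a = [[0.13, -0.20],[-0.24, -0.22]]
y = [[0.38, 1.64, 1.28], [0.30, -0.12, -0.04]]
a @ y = [[-0.01, 0.24, 0.17],[-0.16, -0.37, -0.3]]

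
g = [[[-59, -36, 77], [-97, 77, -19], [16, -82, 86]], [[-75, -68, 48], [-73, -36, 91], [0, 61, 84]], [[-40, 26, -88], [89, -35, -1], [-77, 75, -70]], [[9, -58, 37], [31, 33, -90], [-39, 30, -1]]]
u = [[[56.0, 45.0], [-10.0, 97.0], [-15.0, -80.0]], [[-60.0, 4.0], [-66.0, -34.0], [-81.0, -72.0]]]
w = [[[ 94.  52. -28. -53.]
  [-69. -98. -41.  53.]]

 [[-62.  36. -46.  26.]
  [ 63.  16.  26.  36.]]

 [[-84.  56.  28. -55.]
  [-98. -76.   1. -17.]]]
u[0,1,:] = [-10.0, 97.0]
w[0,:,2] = [-28.0, -41.0]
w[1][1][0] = 63.0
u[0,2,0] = -15.0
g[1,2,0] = 0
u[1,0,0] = -60.0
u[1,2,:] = [-81.0, -72.0]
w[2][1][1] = -76.0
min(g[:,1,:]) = -97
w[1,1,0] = 63.0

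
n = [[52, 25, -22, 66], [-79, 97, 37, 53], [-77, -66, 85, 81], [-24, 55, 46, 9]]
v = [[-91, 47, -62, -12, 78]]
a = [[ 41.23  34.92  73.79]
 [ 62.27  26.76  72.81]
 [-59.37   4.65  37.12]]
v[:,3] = [-12]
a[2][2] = 37.12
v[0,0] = -91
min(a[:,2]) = 37.12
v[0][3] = -12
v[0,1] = 47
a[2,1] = 4.65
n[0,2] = -22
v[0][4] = 78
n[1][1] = 97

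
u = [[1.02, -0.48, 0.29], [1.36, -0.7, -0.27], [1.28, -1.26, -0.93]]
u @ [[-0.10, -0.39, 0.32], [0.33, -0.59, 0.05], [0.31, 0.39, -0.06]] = [[-0.17, -0.0, 0.29], [-0.45, -0.22, 0.42], [-0.83, -0.12, 0.40]]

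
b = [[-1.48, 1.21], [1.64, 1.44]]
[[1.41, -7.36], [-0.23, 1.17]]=b @ [[-0.56, 2.92],[0.48, -2.51]]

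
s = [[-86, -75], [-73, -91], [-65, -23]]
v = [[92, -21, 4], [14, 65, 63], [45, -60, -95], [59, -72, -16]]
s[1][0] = -73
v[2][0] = 45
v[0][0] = 92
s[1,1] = -91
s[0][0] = -86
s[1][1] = -91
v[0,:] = [92, -21, 4]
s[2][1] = -23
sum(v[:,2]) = -44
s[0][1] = -75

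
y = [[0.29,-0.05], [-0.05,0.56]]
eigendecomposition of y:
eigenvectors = [[-0.98,  0.18], [-0.18,  -0.98]]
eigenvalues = [0.28, 0.57]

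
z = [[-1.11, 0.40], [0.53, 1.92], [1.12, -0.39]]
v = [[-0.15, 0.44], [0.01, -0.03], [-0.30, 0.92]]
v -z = [[0.96, 0.04],[-0.52, -1.95],[-1.42, 1.31]]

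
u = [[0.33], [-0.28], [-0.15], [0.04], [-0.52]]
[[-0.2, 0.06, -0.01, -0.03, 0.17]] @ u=[[-0.17]]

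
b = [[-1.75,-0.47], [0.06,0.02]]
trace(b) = -1.73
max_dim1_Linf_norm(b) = 1.75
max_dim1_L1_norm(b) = 2.22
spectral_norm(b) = 1.81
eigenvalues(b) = [-1.73, 0.0]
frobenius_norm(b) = 1.81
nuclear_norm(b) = 1.82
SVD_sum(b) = [[-1.75, -0.47], [0.06, 0.02]] + [[-0.0,0.00], [-0.0,0.00]]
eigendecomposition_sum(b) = [[-1.75, -0.47], [0.06, 0.02]] + [[-0.0, -0.0], [0.00, 0.0]]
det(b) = -0.01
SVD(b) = [[-1.0, 0.03], [0.03, 1.00]] @ diag([1.8131149809410099, 0.003750451610339013]) @ [[0.97, 0.26], [-0.26, 0.97]]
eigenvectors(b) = [[-1.00, 0.26], [0.03, -0.97]]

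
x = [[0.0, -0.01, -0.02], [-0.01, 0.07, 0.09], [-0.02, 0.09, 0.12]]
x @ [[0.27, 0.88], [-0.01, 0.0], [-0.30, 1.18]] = [[0.01, -0.02], [-0.03, 0.1], [-0.04, 0.12]]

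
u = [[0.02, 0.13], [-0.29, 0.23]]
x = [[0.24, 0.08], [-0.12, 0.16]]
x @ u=[[-0.02, 0.05], [-0.05, 0.02]]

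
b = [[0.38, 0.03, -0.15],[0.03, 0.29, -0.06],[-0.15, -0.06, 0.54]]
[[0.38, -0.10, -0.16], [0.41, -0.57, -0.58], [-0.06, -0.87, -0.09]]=b @ [[1.02, -0.93, -0.45], [1.37, -2.32, -2.07], [0.32, -2.13, -0.52]]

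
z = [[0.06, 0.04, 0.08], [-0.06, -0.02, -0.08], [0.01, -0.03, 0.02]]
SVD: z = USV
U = [[-0.72, -0.31, 0.62],  [0.69, -0.20, 0.70],  [-0.09, 0.93, 0.36]]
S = [0.15, 0.04, 0.0]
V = [[-0.58, -0.27, -0.77], [0.08, -0.96, 0.27], [-0.81, 0.09, 0.57]]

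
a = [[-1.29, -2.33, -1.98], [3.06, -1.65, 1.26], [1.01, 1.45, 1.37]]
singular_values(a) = [4.3, 3.34, 0.0]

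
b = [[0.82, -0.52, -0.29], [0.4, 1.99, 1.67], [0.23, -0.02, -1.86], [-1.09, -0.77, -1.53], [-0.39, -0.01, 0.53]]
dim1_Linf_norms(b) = [0.82, 1.99, 1.86, 1.53, 0.53]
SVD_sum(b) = [[-0.07, -0.20, -0.30], [0.46, 1.36, 2.07], [-0.27, -0.81, -1.23], [-0.34, -1.01, -1.54], [0.07, 0.19, 0.29]] + [[0.42, 0.24, -0.25], [0.32, 0.18, -0.19], [0.79, 0.45, -0.47], [-0.37, -0.21, 0.22], [-0.43, -0.24, 0.25]] + [[0.47, -0.56, 0.26], [-0.38, 0.45, -0.21], [-0.29, 0.34, -0.16], [-0.38, 0.45, -0.21], [-0.03, 0.04, -0.02]]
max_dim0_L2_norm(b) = 2.99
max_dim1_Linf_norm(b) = 1.99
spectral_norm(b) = 3.52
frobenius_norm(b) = 4.00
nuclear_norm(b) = 6.21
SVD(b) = [[0.1, -0.38, 0.61], [-0.72, -0.29, -0.49], [0.43, -0.72, -0.38], [0.53, 0.33, -0.49], [-0.10, 0.38, -0.04]] @ diag([3.515591405025864, 1.4275585436470988, 1.2674753162758003]) @ [[-0.18, -0.54, -0.82],  [-0.77, -0.44, 0.46],  [0.61, -0.72, 0.34]]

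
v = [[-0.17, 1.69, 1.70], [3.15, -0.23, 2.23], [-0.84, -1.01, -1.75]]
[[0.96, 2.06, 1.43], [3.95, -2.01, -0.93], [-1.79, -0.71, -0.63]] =v @ [[0.40, -1.05, -0.99], [-0.55, 0.48, -0.22], [1.15, 0.63, 0.96]]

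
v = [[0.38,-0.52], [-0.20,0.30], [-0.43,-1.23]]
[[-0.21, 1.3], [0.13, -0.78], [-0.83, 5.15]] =v @[[0.25, -1.57], [0.59, -3.64]]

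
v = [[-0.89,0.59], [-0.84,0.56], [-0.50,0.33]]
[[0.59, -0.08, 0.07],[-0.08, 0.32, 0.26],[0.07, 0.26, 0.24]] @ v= [[-0.49, 0.33],[-0.33, 0.22],[-0.4, 0.27]]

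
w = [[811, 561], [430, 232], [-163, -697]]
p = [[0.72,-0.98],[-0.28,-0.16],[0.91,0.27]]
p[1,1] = -0.161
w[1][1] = 232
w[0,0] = 811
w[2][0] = -163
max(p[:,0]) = 0.913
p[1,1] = -0.161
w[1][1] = 232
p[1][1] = -0.161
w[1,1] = 232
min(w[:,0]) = -163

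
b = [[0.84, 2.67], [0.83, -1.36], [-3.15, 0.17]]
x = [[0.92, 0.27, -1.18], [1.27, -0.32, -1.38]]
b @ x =[[4.16, -0.63, -4.68], [-0.96, 0.66, 0.90], [-2.68, -0.90, 3.48]]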